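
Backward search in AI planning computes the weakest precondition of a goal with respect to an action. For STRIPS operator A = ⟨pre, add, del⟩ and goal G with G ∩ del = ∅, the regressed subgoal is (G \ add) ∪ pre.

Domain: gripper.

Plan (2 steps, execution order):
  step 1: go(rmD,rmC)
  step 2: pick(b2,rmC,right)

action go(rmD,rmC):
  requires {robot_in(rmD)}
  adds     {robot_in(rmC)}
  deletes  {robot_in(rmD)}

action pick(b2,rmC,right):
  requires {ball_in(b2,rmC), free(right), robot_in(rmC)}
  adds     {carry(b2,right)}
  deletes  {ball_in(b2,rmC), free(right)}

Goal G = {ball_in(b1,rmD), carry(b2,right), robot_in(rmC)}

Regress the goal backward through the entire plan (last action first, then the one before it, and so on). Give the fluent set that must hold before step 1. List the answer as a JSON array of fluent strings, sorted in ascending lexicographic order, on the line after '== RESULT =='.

Regress step by step:
  through step 2 (pick(b2,rmC,right)): drop {carry(b2,right)}, keep {ball_in(b1,rmD), robot_in(rmC)}, require {ball_in(b2,rmC), free(right), robot_in(rmC)}
    → {ball_in(b1,rmD), ball_in(b2,rmC), free(right), robot_in(rmC)}
  through step 1 (go(rmD,rmC)): drop {robot_in(rmC)}, keep {ball_in(b1,rmD), ball_in(b2,rmC), free(right)}, require {robot_in(rmD)}
    → {ball_in(b1,rmD), ball_in(b2,rmC), free(right), robot_in(rmD)}

== RESULT ==
["ball_in(b1,rmD)", "ball_in(b2,rmC)", "free(right)", "robot_in(rmD)"]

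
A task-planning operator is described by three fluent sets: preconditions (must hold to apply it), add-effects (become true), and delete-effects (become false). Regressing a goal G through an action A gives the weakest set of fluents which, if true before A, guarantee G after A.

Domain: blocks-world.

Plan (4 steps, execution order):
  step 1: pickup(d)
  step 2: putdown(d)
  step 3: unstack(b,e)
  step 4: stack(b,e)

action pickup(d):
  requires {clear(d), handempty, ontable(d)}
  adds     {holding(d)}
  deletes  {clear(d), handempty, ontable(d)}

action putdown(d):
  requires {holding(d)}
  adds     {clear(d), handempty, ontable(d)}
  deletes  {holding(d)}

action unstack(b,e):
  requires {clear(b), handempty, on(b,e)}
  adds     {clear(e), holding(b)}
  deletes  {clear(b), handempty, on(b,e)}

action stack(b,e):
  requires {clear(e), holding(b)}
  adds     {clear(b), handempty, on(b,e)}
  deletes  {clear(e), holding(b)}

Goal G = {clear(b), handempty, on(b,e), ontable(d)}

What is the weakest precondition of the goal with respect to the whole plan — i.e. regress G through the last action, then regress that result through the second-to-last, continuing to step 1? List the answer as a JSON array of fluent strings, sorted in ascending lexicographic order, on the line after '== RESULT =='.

Work backward from the goal:
  through step 4 (stack(b,e)): drop {clear(b), handempty, on(b,e)}, keep {ontable(d)}, require {clear(e), holding(b)}
    → {clear(e), holding(b), ontable(d)}
  through step 3 (unstack(b,e)): drop {clear(e), holding(b)}, keep {ontable(d)}, require {clear(b), handempty, on(b,e)}
    → {clear(b), handempty, on(b,e), ontable(d)}
  through step 2 (putdown(d)): drop {handempty, ontable(d)}, keep {clear(b), on(b,e)}, require {holding(d)}
    → {clear(b), holding(d), on(b,e)}
  through step 1 (pickup(d)): drop {holding(d)}, keep {clear(b), on(b,e)}, require {clear(d), handempty, ontable(d)}
    → {clear(b), clear(d), handempty, on(b,e), ontable(d)}

== RESULT ==
["clear(b)", "clear(d)", "handempty", "on(b,e)", "ontable(d)"]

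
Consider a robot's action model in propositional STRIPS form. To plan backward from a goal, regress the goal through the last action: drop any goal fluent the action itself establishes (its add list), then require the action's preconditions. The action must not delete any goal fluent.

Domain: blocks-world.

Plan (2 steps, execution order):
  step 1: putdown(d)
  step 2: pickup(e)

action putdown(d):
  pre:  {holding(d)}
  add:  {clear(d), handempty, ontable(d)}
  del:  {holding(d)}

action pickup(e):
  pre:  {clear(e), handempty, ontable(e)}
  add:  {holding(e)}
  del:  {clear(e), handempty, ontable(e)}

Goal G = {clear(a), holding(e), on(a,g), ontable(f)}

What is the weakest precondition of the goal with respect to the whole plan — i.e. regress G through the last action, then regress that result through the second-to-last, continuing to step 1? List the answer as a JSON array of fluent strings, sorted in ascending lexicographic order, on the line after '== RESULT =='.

Regress step by step:
  through step 2 (pickup(e)): drop {holding(e)}, keep {clear(a), on(a,g), ontable(f)}, require {clear(e), handempty, ontable(e)}
    → {clear(a), clear(e), handempty, on(a,g), ontable(e), ontable(f)}
  through step 1 (putdown(d)): drop {handempty}, keep {clear(a), clear(e), on(a,g), ontable(e), ontable(f)}, require {holding(d)}
    → {clear(a), clear(e), holding(d), on(a,g), ontable(e), ontable(f)}

== RESULT ==
["clear(a)", "clear(e)", "holding(d)", "on(a,g)", "ontable(e)", "ontable(f)"]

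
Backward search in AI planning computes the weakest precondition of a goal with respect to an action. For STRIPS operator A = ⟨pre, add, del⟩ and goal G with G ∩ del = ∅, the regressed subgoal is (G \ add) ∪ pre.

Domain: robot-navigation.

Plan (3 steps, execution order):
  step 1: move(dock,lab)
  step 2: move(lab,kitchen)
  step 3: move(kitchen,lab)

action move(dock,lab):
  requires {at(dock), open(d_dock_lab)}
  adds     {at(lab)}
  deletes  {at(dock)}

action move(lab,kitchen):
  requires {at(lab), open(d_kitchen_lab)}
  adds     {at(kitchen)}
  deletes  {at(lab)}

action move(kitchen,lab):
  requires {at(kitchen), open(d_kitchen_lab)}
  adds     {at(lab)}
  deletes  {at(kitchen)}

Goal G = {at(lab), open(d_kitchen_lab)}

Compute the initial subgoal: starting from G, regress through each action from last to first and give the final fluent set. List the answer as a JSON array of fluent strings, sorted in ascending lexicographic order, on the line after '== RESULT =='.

Work backward from the goal:
  through step 3 (move(kitchen,lab)): drop {at(lab)}, keep {open(d_kitchen_lab)}, require {at(kitchen), open(d_kitchen_lab)}
    → {at(kitchen), open(d_kitchen_lab)}
  through step 2 (move(lab,kitchen)): drop {at(kitchen)}, keep {open(d_kitchen_lab)}, require {at(lab), open(d_kitchen_lab)}
    → {at(lab), open(d_kitchen_lab)}
  through step 1 (move(dock,lab)): drop {at(lab)}, keep {open(d_kitchen_lab)}, require {at(dock), open(d_dock_lab)}
    → {at(dock), open(d_dock_lab), open(d_kitchen_lab)}

== RESULT ==
["at(dock)", "open(d_dock_lab)", "open(d_kitchen_lab)"]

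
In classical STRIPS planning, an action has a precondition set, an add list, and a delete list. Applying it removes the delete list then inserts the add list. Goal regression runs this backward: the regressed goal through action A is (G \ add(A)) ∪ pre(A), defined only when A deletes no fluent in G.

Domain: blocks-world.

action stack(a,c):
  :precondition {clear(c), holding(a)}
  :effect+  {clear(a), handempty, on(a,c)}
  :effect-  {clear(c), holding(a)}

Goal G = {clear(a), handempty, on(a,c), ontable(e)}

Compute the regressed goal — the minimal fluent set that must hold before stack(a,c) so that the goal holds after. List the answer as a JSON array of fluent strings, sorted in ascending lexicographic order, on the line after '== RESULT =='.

Compute (G \ add) ∪ pre:
  G ∩ del = {}  (empty — regression defined)
  G \ add = {clear(a), handempty, on(a,c), ontable(e)} \ {clear(a), handempty, on(a,c)} = {ontable(e)}
  ∪ pre   = {ontable(e)} ∪ {clear(c), holding(a)}
          = {clear(c), holding(a), ontable(e)}

== RESULT ==
["clear(c)", "holding(a)", "ontable(e)"]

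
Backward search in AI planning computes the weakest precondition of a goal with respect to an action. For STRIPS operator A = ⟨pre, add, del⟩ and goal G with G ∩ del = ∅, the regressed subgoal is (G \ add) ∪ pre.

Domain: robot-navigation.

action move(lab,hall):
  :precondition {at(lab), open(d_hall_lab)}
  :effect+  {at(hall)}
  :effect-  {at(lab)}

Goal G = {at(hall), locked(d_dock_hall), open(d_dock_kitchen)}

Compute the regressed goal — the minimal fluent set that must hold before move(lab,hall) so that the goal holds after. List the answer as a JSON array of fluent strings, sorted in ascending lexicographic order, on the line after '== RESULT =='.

Regress:
  G ∩ del = {}  (empty — regression defined)
  G \ add = {at(hall), locked(d_dock_hall), open(d_dock_kitchen)} \ {at(hall)} = {locked(d_dock_hall), open(d_dock_kitchen)}
  ∪ pre   = {locked(d_dock_hall), open(d_dock_kitchen)} ∪ {at(lab), open(d_hall_lab)}
          = {at(lab), locked(d_dock_hall), open(d_dock_kitchen), open(d_hall_lab)}

== RESULT ==
["at(lab)", "locked(d_dock_hall)", "open(d_dock_kitchen)", "open(d_hall_lab)"]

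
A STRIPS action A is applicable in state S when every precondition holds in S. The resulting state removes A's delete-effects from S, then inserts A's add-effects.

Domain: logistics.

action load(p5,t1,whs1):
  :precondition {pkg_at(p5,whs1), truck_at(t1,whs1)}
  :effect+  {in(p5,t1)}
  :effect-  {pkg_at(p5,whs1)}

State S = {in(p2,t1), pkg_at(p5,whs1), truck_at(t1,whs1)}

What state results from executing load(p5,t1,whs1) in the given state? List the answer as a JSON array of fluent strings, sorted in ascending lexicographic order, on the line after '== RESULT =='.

Compute (S \ del) ∪ add:
  pre ⊆ S: {pkg_at(p5,whs1), truck_at(t1,whs1)} ⊆ S  — applicable
  S \ del = {in(p2,t1), truck_at(t1,whs1)}
  ∪ add   = {in(p2,t1), in(p5,t1), truck_at(t1,whs1)}

== RESULT ==
["in(p2,t1)", "in(p5,t1)", "truck_at(t1,whs1)"]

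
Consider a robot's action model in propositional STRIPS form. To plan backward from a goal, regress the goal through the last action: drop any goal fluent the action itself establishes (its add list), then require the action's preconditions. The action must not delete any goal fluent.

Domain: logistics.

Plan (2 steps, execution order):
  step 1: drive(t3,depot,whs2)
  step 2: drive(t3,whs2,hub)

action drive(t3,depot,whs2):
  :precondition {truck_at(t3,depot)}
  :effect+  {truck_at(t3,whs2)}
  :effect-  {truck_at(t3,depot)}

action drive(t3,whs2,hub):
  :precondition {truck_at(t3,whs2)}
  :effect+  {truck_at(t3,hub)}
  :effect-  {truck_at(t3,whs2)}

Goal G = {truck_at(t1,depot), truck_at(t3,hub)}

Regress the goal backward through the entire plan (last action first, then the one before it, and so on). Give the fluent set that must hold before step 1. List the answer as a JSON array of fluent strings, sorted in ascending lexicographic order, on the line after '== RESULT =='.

Regress step by step:
  through step 2 (drive(t3,whs2,hub)): drop {truck_at(t3,hub)}, keep {truck_at(t1,depot)}, require {truck_at(t3,whs2)}
    → {truck_at(t1,depot), truck_at(t3,whs2)}
  through step 1 (drive(t3,depot,whs2)): drop {truck_at(t3,whs2)}, keep {truck_at(t1,depot)}, require {truck_at(t3,depot)}
    → {truck_at(t1,depot), truck_at(t3,depot)}

== RESULT ==
["truck_at(t1,depot)", "truck_at(t3,depot)"]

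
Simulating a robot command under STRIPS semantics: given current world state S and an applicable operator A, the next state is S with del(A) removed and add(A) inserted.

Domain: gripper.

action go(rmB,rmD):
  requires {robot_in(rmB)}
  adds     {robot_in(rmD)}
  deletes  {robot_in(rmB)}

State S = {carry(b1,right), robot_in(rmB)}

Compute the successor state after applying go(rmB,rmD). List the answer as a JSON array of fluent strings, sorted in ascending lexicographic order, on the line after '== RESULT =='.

Compute (S \ del) ∪ add:
  pre ⊆ S: {robot_in(rmB)} ⊆ S  — applicable
  S \ del = {carry(b1,right)}
  ∪ add   = {carry(b1,right), robot_in(rmD)}

== RESULT ==
["carry(b1,right)", "robot_in(rmD)"]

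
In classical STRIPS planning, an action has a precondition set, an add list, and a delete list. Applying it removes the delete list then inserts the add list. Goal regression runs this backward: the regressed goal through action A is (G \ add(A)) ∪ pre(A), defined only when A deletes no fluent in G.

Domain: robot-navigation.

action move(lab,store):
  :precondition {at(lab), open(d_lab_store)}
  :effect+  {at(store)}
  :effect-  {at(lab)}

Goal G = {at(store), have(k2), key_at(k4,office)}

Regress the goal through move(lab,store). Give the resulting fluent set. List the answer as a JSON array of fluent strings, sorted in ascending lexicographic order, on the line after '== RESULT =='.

Regress:
  G ∩ del = {}  (empty — regression defined)
  G \ add = {at(store), have(k2), key_at(k4,office)} \ {at(store)} = {have(k2), key_at(k4,office)}
  ∪ pre   = {have(k2), key_at(k4,office)} ∪ {at(lab), open(d_lab_store)}
          = {at(lab), have(k2), key_at(k4,office), open(d_lab_store)}

== RESULT ==
["at(lab)", "have(k2)", "key_at(k4,office)", "open(d_lab_store)"]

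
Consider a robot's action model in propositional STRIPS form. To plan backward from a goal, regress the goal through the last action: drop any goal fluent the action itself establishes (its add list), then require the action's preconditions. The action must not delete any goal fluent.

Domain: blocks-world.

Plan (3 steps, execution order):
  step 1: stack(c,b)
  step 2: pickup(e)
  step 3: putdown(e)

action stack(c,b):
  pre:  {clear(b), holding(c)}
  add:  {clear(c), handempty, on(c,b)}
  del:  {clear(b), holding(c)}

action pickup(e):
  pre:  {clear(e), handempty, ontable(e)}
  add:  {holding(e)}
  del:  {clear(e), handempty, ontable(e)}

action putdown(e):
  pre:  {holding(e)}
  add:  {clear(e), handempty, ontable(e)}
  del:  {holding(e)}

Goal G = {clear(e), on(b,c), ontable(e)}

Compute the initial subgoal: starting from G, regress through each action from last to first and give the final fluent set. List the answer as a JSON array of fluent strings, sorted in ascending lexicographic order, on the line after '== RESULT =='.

Work backward from the goal:
  through step 3 (putdown(e)): drop {clear(e), ontable(e)}, keep {on(b,c)}, require {holding(e)}
    → {holding(e), on(b,c)}
  through step 2 (pickup(e)): drop {holding(e)}, keep {on(b,c)}, require {clear(e), handempty, ontable(e)}
    → {clear(e), handempty, on(b,c), ontable(e)}
  through step 1 (stack(c,b)): drop {handempty}, keep {clear(e), on(b,c), ontable(e)}, require {clear(b), holding(c)}
    → {clear(b), clear(e), holding(c), on(b,c), ontable(e)}

== RESULT ==
["clear(b)", "clear(e)", "holding(c)", "on(b,c)", "ontable(e)"]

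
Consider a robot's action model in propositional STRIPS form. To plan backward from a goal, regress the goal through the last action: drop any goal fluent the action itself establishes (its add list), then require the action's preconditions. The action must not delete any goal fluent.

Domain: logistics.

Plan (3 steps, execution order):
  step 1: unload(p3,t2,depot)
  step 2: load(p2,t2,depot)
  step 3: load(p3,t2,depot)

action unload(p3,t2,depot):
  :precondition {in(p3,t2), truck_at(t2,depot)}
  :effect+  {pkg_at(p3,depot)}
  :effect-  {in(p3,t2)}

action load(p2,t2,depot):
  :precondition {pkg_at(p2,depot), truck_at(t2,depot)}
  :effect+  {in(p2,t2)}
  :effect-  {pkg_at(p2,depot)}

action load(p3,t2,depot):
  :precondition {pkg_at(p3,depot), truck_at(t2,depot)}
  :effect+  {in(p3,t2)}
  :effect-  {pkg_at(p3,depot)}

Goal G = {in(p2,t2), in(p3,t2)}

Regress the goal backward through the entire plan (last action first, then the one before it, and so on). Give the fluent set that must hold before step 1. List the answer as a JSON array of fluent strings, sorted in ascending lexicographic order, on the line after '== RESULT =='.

Work backward from the goal:
  through step 3 (load(p3,t2,depot)): drop {in(p3,t2)}, keep {in(p2,t2)}, require {pkg_at(p3,depot), truck_at(t2,depot)}
    → {in(p2,t2), pkg_at(p3,depot), truck_at(t2,depot)}
  through step 2 (load(p2,t2,depot)): drop {in(p2,t2)}, keep {pkg_at(p3,depot), truck_at(t2,depot)}, require {pkg_at(p2,depot), truck_at(t2,depot)}
    → {pkg_at(p2,depot), pkg_at(p3,depot), truck_at(t2,depot)}
  through step 1 (unload(p3,t2,depot)): drop {pkg_at(p3,depot)}, keep {pkg_at(p2,depot), truck_at(t2,depot)}, require {in(p3,t2), truck_at(t2,depot)}
    → {in(p3,t2), pkg_at(p2,depot), truck_at(t2,depot)}

== RESULT ==
["in(p3,t2)", "pkg_at(p2,depot)", "truck_at(t2,depot)"]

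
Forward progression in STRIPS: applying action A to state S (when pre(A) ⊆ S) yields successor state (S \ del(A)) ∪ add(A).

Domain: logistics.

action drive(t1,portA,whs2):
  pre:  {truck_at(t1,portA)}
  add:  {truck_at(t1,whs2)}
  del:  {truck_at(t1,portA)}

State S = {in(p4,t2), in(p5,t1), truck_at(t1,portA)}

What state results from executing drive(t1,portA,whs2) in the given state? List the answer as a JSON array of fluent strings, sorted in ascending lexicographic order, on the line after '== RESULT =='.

Progress:
  pre ⊆ S: {truck_at(t1,portA)} ⊆ S  — applicable
  S \ del = {in(p4,t2), in(p5,t1)}
  ∪ add   = {in(p4,t2), in(p5,t1), truck_at(t1,whs2)}

== RESULT ==
["in(p4,t2)", "in(p5,t1)", "truck_at(t1,whs2)"]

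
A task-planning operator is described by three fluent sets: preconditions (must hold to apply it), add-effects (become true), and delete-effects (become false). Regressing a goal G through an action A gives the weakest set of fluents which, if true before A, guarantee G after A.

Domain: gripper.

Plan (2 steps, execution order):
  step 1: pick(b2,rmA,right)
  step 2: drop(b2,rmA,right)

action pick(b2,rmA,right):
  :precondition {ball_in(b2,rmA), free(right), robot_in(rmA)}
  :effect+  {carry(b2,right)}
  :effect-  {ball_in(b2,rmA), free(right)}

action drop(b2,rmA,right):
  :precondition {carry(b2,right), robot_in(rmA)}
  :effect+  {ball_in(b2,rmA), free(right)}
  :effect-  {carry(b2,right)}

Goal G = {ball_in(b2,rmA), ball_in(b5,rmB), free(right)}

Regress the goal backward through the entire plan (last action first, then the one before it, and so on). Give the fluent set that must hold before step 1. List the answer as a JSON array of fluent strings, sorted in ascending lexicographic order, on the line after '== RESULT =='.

Regress step by step:
  through step 2 (drop(b2,rmA,right)): drop {ball_in(b2,rmA), free(right)}, keep {ball_in(b5,rmB)}, require {carry(b2,right), robot_in(rmA)}
    → {ball_in(b5,rmB), carry(b2,right), robot_in(rmA)}
  through step 1 (pick(b2,rmA,right)): drop {carry(b2,right)}, keep {ball_in(b5,rmB), robot_in(rmA)}, require {ball_in(b2,rmA), free(right), robot_in(rmA)}
    → {ball_in(b2,rmA), ball_in(b5,rmB), free(right), robot_in(rmA)}

== RESULT ==
["ball_in(b2,rmA)", "ball_in(b5,rmB)", "free(right)", "robot_in(rmA)"]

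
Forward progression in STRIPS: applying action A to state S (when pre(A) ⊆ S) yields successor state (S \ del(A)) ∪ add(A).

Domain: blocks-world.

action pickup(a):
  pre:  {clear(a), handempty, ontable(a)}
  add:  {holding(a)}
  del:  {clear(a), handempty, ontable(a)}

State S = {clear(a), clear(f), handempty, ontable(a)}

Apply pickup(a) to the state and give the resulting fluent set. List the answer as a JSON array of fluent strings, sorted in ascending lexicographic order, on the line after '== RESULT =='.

Progress:
  pre ⊆ S: {clear(a), handempty, ontable(a)} ⊆ S  — applicable
  S \ del = {clear(f)}
  ∪ add   = {clear(f), holding(a)}

== RESULT ==
["clear(f)", "holding(a)"]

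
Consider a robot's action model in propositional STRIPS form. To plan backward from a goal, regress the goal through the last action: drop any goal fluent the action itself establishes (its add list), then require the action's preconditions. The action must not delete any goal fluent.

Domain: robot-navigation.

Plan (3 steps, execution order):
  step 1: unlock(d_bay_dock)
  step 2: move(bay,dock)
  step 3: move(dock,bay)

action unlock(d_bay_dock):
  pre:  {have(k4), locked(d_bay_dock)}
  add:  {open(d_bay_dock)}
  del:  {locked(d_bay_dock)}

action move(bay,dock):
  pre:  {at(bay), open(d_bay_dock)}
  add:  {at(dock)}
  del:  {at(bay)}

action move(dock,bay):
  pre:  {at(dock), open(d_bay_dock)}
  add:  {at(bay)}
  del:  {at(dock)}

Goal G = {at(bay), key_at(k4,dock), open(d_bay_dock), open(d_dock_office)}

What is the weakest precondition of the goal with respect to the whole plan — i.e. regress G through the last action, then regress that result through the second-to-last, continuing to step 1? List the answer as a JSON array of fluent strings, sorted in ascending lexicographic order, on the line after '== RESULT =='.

Work backward from the goal:
  through step 3 (move(dock,bay)): drop {at(bay)}, keep {key_at(k4,dock), open(d_bay_dock), open(d_dock_office)}, require {at(dock), open(d_bay_dock)}
    → {at(dock), key_at(k4,dock), open(d_bay_dock), open(d_dock_office)}
  through step 2 (move(bay,dock)): drop {at(dock)}, keep {key_at(k4,dock), open(d_bay_dock), open(d_dock_office)}, require {at(bay), open(d_bay_dock)}
    → {at(bay), key_at(k4,dock), open(d_bay_dock), open(d_dock_office)}
  through step 1 (unlock(d_bay_dock)): drop {open(d_bay_dock)}, keep {at(bay), key_at(k4,dock), open(d_dock_office)}, require {have(k4), locked(d_bay_dock)}
    → {at(bay), have(k4), key_at(k4,dock), locked(d_bay_dock), open(d_dock_office)}

== RESULT ==
["at(bay)", "have(k4)", "key_at(k4,dock)", "locked(d_bay_dock)", "open(d_dock_office)"]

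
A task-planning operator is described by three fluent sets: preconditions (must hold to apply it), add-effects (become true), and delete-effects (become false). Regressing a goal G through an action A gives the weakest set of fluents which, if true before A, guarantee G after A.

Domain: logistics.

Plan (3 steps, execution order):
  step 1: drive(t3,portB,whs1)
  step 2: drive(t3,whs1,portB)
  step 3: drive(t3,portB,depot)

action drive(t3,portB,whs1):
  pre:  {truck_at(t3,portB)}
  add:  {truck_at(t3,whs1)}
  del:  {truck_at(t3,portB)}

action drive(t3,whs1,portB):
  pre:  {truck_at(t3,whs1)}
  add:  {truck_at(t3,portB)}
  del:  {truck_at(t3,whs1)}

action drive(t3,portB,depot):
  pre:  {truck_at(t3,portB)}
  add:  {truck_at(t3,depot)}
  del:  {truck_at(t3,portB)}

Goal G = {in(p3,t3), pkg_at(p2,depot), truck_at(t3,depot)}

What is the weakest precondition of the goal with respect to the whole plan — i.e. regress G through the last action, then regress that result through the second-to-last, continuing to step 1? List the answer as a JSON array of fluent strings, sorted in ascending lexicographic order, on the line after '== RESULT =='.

Work backward from the goal:
  through step 3 (drive(t3,portB,depot)): drop {truck_at(t3,depot)}, keep {in(p3,t3), pkg_at(p2,depot)}, require {truck_at(t3,portB)}
    → {in(p3,t3), pkg_at(p2,depot), truck_at(t3,portB)}
  through step 2 (drive(t3,whs1,portB)): drop {truck_at(t3,portB)}, keep {in(p3,t3), pkg_at(p2,depot)}, require {truck_at(t3,whs1)}
    → {in(p3,t3), pkg_at(p2,depot), truck_at(t3,whs1)}
  through step 1 (drive(t3,portB,whs1)): drop {truck_at(t3,whs1)}, keep {in(p3,t3), pkg_at(p2,depot)}, require {truck_at(t3,portB)}
    → {in(p3,t3), pkg_at(p2,depot), truck_at(t3,portB)}

== RESULT ==
["in(p3,t3)", "pkg_at(p2,depot)", "truck_at(t3,portB)"]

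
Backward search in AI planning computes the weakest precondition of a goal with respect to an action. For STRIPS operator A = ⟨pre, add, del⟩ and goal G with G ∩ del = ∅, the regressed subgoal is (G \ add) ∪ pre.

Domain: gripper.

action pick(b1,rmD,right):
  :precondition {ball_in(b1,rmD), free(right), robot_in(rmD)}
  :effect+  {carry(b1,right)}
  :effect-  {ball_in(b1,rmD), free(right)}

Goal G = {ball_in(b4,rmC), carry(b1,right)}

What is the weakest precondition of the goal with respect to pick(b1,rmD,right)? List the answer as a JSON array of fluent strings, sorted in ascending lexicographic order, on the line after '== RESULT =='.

Regress:
  G ∩ del = {}  (empty — regression defined)
  G \ add = {ball_in(b4,rmC), carry(b1,right)} \ {carry(b1,right)} = {ball_in(b4,rmC)}
  ∪ pre   = {ball_in(b4,rmC)} ∪ {ball_in(b1,rmD), free(right), robot_in(rmD)}
          = {ball_in(b1,rmD), ball_in(b4,rmC), free(right), robot_in(rmD)}

== RESULT ==
["ball_in(b1,rmD)", "ball_in(b4,rmC)", "free(right)", "robot_in(rmD)"]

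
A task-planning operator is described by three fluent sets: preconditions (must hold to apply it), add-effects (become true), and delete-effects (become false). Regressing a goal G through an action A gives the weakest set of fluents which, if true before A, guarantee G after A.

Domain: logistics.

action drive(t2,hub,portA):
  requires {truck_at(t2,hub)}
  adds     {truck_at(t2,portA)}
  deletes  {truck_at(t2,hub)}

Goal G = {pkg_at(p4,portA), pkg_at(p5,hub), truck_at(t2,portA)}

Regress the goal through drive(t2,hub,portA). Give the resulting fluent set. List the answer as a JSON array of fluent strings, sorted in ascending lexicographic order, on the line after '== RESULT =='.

Regress:
  G ∩ del = {}  (empty — regression defined)
  G \ add = {pkg_at(p4,portA), pkg_at(p5,hub), truck_at(t2,portA)} \ {truck_at(t2,portA)} = {pkg_at(p4,portA), pkg_at(p5,hub)}
  ∪ pre   = {pkg_at(p4,portA), pkg_at(p5,hub)} ∪ {truck_at(t2,hub)}
          = {pkg_at(p4,portA), pkg_at(p5,hub), truck_at(t2,hub)}

== RESULT ==
["pkg_at(p4,portA)", "pkg_at(p5,hub)", "truck_at(t2,hub)"]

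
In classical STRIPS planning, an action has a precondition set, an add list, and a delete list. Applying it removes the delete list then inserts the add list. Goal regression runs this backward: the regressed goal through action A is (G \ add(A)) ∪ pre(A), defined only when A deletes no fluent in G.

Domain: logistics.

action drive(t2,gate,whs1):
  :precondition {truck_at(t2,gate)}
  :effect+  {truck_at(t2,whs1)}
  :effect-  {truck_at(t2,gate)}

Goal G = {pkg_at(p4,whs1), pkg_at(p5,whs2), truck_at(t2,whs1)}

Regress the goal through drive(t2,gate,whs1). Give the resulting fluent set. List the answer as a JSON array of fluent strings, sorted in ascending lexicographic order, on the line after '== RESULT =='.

Compute (G \ add) ∪ pre:
  G ∩ del = {}  (empty — regression defined)
  G \ add = {pkg_at(p4,whs1), pkg_at(p5,whs2), truck_at(t2,whs1)} \ {truck_at(t2,whs1)} = {pkg_at(p4,whs1), pkg_at(p5,whs2)}
  ∪ pre   = {pkg_at(p4,whs1), pkg_at(p5,whs2)} ∪ {truck_at(t2,gate)}
          = {pkg_at(p4,whs1), pkg_at(p5,whs2), truck_at(t2,gate)}

== RESULT ==
["pkg_at(p4,whs1)", "pkg_at(p5,whs2)", "truck_at(t2,gate)"]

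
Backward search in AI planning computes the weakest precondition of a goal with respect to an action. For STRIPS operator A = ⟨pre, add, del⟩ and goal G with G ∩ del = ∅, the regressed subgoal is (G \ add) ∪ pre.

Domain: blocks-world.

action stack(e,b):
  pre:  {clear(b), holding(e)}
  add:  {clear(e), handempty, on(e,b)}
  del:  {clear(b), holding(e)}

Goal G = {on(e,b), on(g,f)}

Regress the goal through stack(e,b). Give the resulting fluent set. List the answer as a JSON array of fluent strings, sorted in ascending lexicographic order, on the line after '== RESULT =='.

Compute (G \ add) ∪ pre:
  G ∩ del = {}  (empty — regression defined)
  G \ add = {on(e,b), on(g,f)} \ {clear(e), handempty, on(e,b)} = {on(g,f)}
  ∪ pre   = {on(g,f)} ∪ {clear(b), holding(e)}
          = {clear(b), holding(e), on(g,f)}

== RESULT ==
["clear(b)", "holding(e)", "on(g,f)"]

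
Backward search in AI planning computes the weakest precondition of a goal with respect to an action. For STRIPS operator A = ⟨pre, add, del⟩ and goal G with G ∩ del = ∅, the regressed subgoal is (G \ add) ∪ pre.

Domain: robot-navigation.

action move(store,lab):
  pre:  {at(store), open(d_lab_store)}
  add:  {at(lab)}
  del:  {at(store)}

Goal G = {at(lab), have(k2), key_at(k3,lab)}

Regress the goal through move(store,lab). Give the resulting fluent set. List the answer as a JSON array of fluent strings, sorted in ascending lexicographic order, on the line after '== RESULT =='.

Regress:
  G ∩ del = {}  (empty — regression defined)
  G \ add = {at(lab), have(k2), key_at(k3,lab)} \ {at(lab)} = {have(k2), key_at(k3,lab)}
  ∪ pre   = {have(k2), key_at(k3,lab)} ∪ {at(store), open(d_lab_store)}
          = {at(store), have(k2), key_at(k3,lab), open(d_lab_store)}

== RESULT ==
["at(store)", "have(k2)", "key_at(k3,lab)", "open(d_lab_store)"]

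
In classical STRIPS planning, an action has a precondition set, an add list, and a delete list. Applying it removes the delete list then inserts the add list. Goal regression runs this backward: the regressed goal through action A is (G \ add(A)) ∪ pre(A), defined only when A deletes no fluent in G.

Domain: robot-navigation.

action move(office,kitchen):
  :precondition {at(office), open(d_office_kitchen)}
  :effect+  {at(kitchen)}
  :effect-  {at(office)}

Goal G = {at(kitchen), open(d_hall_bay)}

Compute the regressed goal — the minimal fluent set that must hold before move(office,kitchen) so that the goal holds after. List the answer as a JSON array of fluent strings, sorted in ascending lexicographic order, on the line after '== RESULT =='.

Regress:
  G ∩ del = {}  (empty — regression defined)
  G \ add = {at(kitchen), open(d_hall_bay)} \ {at(kitchen)} = {open(d_hall_bay)}
  ∪ pre   = {open(d_hall_bay)} ∪ {at(office), open(d_office_kitchen)}
          = {at(office), open(d_hall_bay), open(d_office_kitchen)}

== RESULT ==
["at(office)", "open(d_hall_bay)", "open(d_office_kitchen)"]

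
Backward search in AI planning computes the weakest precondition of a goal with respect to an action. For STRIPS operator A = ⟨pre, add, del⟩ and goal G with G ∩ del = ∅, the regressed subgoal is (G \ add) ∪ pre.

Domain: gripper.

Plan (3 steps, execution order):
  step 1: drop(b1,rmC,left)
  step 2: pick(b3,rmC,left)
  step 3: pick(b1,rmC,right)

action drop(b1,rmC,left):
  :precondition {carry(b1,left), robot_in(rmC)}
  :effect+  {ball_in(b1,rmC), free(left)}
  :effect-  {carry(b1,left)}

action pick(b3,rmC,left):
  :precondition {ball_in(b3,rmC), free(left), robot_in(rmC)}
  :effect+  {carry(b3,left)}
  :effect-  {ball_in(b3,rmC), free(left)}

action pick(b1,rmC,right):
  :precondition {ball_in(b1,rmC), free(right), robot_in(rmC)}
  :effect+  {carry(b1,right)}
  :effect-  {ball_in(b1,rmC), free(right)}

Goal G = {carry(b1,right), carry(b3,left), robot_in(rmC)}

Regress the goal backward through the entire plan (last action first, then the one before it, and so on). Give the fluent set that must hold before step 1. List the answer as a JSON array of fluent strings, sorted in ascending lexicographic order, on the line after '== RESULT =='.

Regress step by step:
  through step 3 (pick(b1,rmC,right)): drop {carry(b1,right)}, keep {carry(b3,left), robot_in(rmC)}, require {ball_in(b1,rmC), free(right), robot_in(rmC)}
    → {ball_in(b1,rmC), carry(b3,left), free(right), robot_in(rmC)}
  through step 2 (pick(b3,rmC,left)): drop {carry(b3,left)}, keep {ball_in(b1,rmC), free(right), robot_in(rmC)}, require {ball_in(b3,rmC), free(left), robot_in(rmC)}
    → {ball_in(b1,rmC), ball_in(b3,rmC), free(left), free(right), robot_in(rmC)}
  through step 1 (drop(b1,rmC,left)): drop {ball_in(b1,rmC), free(left)}, keep {ball_in(b3,rmC), free(right), robot_in(rmC)}, require {carry(b1,left), robot_in(rmC)}
    → {ball_in(b3,rmC), carry(b1,left), free(right), robot_in(rmC)}

== RESULT ==
["ball_in(b3,rmC)", "carry(b1,left)", "free(right)", "robot_in(rmC)"]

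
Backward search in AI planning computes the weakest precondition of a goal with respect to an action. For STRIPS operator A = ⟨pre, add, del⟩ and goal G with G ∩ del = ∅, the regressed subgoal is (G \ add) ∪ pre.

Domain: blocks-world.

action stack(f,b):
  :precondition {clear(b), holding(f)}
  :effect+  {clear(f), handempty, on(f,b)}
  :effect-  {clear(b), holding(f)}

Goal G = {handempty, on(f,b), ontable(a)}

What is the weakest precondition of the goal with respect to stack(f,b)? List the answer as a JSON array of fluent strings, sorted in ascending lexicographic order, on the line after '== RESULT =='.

Regress:
  G ∩ del = {}  (empty — regression defined)
  G \ add = {handempty, on(f,b), ontable(a)} \ {clear(f), handempty, on(f,b)} = {ontable(a)}
  ∪ pre   = {ontable(a)} ∪ {clear(b), holding(f)}
          = {clear(b), holding(f), ontable(a)}

== RESULT ==
["clear(b)", "holding(f)", "ontable(a)"]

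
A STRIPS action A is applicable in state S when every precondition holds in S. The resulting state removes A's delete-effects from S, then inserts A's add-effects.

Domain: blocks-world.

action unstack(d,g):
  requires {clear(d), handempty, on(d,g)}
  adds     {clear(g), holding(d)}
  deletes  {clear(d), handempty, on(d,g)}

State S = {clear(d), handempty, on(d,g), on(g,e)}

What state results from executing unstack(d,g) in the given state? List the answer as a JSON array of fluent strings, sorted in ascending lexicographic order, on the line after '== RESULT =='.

Progress:
  pre ⊆ S: {clear(d), handempty, on(d,g)} ⊆ S  — applicable
  S \ del = {on(g,e)}
  ∪ add   = {clear(g), holding(d), on(g,e)}

== RESULT ==
["clear(g)", "holding(d)", "on(g,e)"]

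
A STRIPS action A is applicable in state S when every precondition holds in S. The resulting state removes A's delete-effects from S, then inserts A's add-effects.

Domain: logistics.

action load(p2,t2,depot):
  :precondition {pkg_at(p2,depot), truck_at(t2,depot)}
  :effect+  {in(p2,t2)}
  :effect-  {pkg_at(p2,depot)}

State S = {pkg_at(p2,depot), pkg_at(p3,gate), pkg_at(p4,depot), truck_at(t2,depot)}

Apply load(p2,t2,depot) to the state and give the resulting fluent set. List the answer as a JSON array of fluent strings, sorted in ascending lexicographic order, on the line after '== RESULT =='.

Compute (S \ del) ∪ add:
  pre ⊆ S: {pkg_at(p2,depot), truck_at(t2,depot)} ⊆ S  — applicable
  S \ del = {pkg_at(p3,gate), pkg_at(p4,depot), truck_at(t2,depot)}
  ∪ add   = {in(p2,t2), pkg_at(p3,gate), pkg_at(p4,depot), truck_at(t2,depot)}

== RESULT ==
["in(p2,t2)", "pkg_at(p3,gate)", "pkg_at(p4,depot)", "truck_at(t2,depot)"]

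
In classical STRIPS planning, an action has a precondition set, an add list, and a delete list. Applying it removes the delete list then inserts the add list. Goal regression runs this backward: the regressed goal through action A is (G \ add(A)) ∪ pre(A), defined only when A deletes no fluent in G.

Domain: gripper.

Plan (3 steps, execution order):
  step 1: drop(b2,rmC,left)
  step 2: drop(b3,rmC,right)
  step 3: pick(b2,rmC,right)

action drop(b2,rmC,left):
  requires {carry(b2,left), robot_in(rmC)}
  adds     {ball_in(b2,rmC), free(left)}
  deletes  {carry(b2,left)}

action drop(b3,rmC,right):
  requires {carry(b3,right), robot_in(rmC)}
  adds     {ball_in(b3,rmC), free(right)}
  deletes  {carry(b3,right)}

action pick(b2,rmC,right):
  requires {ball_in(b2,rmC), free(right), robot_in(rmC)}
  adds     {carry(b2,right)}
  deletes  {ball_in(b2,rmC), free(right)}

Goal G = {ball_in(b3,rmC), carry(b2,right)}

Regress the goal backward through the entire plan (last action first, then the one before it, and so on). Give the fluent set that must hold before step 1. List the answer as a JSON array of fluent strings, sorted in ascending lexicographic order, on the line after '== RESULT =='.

Work backward from the goal:
  through step 3 (pick(b2,rmC,right)): drop {carry(b2,right)}, keep {ball_in(b3,rmC)}, require {ball_in(b2,rmC), free(right), robot_in(rmC)}
    → {ball_in(b2,rmC), ball_in(b3,rmC), free(right), robot_in(rmC)}
  through step 2 (drop(b3,rmC,right)): drop {ball_in(b3,rmC), free(right)}, keep {ball_in(b2,rmC), robot_in(rmC)}, require {carry(b3,right), robot_in(rmC)}
    → {ball_in(b2,rmC), carry(b3,right), robot_in(rmC)}
  through step 1 (drop(b2,rmC,left)): drop {ball_in(b2,rmC)}, keep {carry(b3,right), robot_in(rmC)}, require {carry(b2,left), robot_in(rmC)}
    → {carry(b2,left), carry(b3,right), robot_in(rmC)}

== RESULT ==
["carry(b2,left)", "carry(b3,right)", "robot_in(rmC)"]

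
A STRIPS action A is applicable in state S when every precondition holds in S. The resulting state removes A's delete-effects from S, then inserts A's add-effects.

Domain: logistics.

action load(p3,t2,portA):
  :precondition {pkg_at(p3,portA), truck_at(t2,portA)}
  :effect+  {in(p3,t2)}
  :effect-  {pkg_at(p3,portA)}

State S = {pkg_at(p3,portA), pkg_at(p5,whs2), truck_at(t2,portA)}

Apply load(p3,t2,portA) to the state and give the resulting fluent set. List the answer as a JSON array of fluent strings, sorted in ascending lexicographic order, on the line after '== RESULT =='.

Progress:
  pre ⊆ S: {pkg_at(p3,portA), truck_at(t2,portA)} ⊆ S  — applicable
  S \ del = {pkg_at(p5,whs2), truck_at(t2,portA)}
  ∪ add   = {in(p3,t2), pkg_at(p5,whs2), truck_at(t2,portA)}

== RESULT ==
["in(p3,t2)", "pkg_at(p5,whs2)", "truck_at(t2,portA)"]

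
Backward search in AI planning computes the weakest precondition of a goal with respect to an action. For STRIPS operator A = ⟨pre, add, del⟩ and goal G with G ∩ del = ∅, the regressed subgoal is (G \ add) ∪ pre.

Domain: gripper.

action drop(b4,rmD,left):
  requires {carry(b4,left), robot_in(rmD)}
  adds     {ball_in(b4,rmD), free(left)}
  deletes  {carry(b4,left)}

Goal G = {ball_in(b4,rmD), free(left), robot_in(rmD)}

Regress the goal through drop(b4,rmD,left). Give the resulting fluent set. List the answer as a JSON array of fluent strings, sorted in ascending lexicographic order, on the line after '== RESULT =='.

Regress:
  G ∩ del = {}  (empty — regression defined)
  G \ add = {ball_in(b4,rmD), free(left), robot_in(rmD)} \ {ball_in(b4,rmD), free(left)} = {robot_in(rmD)}
  ∪ pre   = {robot_in(rmD)} ∪ {carry(b4,left), robot_in(rmD)}
          = {carry(b4,left), robot_in(rmD)}

== RESULT ==
["carry(b4,left)", "robot_in(rmD)"]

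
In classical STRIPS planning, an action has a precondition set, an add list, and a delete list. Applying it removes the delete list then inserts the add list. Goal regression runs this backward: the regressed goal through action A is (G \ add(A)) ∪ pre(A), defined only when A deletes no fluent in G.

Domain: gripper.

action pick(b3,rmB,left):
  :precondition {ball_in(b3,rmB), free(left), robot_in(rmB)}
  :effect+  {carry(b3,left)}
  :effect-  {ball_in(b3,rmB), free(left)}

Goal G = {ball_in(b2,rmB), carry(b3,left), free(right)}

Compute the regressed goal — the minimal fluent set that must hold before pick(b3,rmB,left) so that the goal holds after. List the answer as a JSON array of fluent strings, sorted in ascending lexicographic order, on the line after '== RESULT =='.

Compute (G \ add) ∪ pre:
  G ∩ del = {}  (empty — regression defined)
  G \ add = {ball_in(b2,rmB), carry(b3,left), free(right)} \ {carry(b3,left)} = {ball_in(b2,rmB), free(right)}
  ∪ pre   = {ball_in(b2,rmB), free(right)} ∪ {ball_in(b3,rmB), free(left), robot_in(rmB)}
          = {ball_in(b2,rmB), ball_in(b3,rmB), free(left), free(right), robot_in(rmB)}

== RESULT ==
["ball_in(b2,rmB)", "ball_in(b3,rmB)", "free(left)", "free(right)", "robot_in(rmB)"]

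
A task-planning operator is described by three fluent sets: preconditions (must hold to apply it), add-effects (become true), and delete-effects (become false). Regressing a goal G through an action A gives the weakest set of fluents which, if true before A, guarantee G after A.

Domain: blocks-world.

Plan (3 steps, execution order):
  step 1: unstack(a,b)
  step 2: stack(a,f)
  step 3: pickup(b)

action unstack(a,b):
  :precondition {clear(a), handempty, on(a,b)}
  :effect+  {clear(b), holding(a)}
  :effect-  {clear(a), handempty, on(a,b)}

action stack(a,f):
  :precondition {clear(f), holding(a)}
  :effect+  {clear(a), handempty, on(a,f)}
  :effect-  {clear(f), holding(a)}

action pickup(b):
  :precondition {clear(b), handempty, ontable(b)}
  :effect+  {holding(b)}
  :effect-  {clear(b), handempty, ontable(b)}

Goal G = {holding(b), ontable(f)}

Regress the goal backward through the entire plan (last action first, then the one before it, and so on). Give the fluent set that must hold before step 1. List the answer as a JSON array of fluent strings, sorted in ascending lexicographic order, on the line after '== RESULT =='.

Regress step by step:
  through step 3 (pickup(b)): drop {holding(b)}, keep {ontable(f)}, require {clear(b), handempty, ontable(b)}
    → {clear(b), handempty, ontable(b), ontable(f)}
  through step 2 (stack(a,f)): drop {handempty}, keep {clear(b), ontable(b), ontable(f)}, require {clear(f), holding(a)}
    → {clear(b), clear(f), holding(a), ontable(b), ontable(f)}
  through step 1 (unstack(a,b)): drop {clear(b), holding(a)}, keep {clear(f), ontable(b), ontable(f)}, require {clear(a), handempty, on(a,b)}
    → {clear(a), clear(f), handempty, on(a,b), ontable(b), ontable(f)}

== RESULT ==
["clear(a)", "clear(f)", "handempty", "on(a,b)", "ontable(b)", "ontable(f)"]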